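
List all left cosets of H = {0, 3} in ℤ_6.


H = {0, 3}, |H| = 2
Number of cosets = |G|/|H| = 6/2 = 3
0 + H = {0, 3}
1 + H = {1, 4}
2 + H = {2, 5}

Cosets: 0+H={0,3}; 1+H={1,4}; 2+H={2,5}


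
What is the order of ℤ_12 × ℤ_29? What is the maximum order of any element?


|ℤ_12 × ℤ_29| = 12 × 29 = 348
Max element order = lcm(12,29) = 348
Cyclic? Yes (gcd=1)

|ℤ_12×ℤ_29| = 348, max element order = 348


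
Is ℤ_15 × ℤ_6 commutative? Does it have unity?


Direct product ring; commutative with unity (1,1); but (1,0)·(0,1) = (0,0) gives zero divisors, so not an integral domain
Commutative: Yes
Integral domain: No
Has unity: Yes

ℤ_15 × ℤ_6: Commutative=Yes, Unity=Yes


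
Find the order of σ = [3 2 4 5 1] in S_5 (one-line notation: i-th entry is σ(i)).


Cycle decomposition: (1 3 4 5)
Cycle lengths: 4
Order = lcm(4) = 4

ord(σ) = 4


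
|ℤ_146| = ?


ℤ_n has n elements.

|ℤ_146| = 146


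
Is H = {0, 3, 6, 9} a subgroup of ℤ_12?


Subgroup test for H = {0, 3, 6, 9} in (ℤ_12, +):
(1) 0 ∈ H? Yes
(2) Closure: for all a,b ∈ H, (a+b) mod 12 ∈ H? Yes
(3) Inverses: for all a ∈ H, -a mod 12 ∈ H? Yes

Yes, H is a subgroup of ℤ_12


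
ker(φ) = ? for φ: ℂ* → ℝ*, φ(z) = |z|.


Kernel = preimage of identity
ker(φ) = {z ∈ ℂ* | |z| = 1} = unit circle S¹

ker(φ) = S¹ (unit circle)


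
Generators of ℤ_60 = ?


g generates ℤ_n iff gcd(g,n) = 1
Prime factors of 60: 2, 3, 5
Generators are g ∈ {1,...,59} not divisible by any of these primes.
Generators: {1, 7, 11, 13, 17, 19, 23, 29, 31, 37, 41, 43, 47, 49, 53, 59}
Number of generators = φ(60) = 16

Generators of ℤ_60 = {1, 7, 11, 13, 17, 19, 23, 29, 31, 37, 41, 43, 47, 49, 53, 59}


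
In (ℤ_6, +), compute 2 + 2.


Operation: addition mod 6
2 + 2 = (a + b) mod 6 with a = 2, b = 2

2 + 2 = 4


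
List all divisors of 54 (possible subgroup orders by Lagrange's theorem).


Lagrange's theorem: |H| divides |G|
|G| = 54
Divisors of 54: 1, 2, 3, 6, 9, 18, 27, 54

Possible subgroup orders: {1, 2, 3, 6, 9, 18, 27, 54}


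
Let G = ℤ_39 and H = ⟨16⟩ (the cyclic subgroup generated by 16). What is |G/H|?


|⟨16⟩| = n / gcd(16, 39) = 39 / 1 = 39
H is normal (ℤ_39 is abelian).
|G/H| = |G| / |H| = 39 / 39 = 1

|G/H| = 1


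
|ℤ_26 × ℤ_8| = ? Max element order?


|ℤ_26 × ℤ_8| = 26 × 8 = 208
Max element order = lcm(26,8) = 104
Cyclic? No (gcd=2)

|ℤ_26×ℤ_8| = 208, max element order = 104


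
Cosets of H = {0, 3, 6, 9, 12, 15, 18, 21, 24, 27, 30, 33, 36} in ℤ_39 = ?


H = {0, 3, 6, 9, 12, 15, 18, 21, 24, 27, 30, 33, 36}, |H| = 13
Number of cosets = |G|/|H| = 39/13 = 3
0 + H = {0, 3, 6, 9, 12, 15, 18, 21, 24, 27, 30, 33, 36}
1 + H = {1, 4, 7, 10, 13, 16, 19, 22, 25, 28, 31, 34, 37}
2 + H = {2, 5, 8, 11, 14, 17, 20, 23, 26, 29, 32, 35, 38}

Cosets: 0+H={0,3,6,9,12,15,18,21,24,27,30,33,36}; 1+H={1,4,7,10,13,16,19,22,25,28,31,34,37}; 2+H={2,5,8,11,14,17,20,23,26,29,32,35,38}


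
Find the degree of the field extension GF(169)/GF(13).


GF(169) = GF(13^2), so the extension degree is 2

[GF(169)/GF(13)] = 2


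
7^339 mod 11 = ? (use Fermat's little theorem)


Fermat's little theorem: if p is prime and gcd(a,p)=1, then a^(p-1) ≡ 1 (mod p)
p = 11 is prime, gcd(7,11) = 1
Reduce exponent: 339 mod 10 = 9
So 7^339 ≡ 7^9 (mod 11)
7^9 mod 11 = 8

7^339 ≡ 8 (mod 11)


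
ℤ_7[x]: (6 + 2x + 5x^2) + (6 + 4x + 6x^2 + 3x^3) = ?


Add coefficients mod 7:
x^0: 6 + 6 = 5 (mod 7)
x^1: 2 + 4 = 6 (mod 7)
x^2: 5 + 6 = 4 (mod 7)
x^3: 0 + 3 = 3 (mod 7)
Result: 5 + 6x + 4x^2 + 3x^3

f + g = 5 + 6x + 4x^2 + 3x^3


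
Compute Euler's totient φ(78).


Factor n: 78 = 2 × 3 × 13
φ(n) = n · ∏(1 - 1/p) over distinct primes p | n
φ(78) = 78 · (1 - 1/2) · (1 - 1/3) · (1 - 1/13) = 24

φ(78) = 24


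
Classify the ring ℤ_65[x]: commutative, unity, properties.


ℤ_65 has zero divisors (5·13 ≡ 0), and these lift to constant zero divisors in ℤ_65[x]; so not an integral domain
Commutative: Yes
Integral domain: No
Has unity: Yes

ℤ_65[x]: Commutative=Yes, Unity=Yes


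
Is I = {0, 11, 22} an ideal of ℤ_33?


Check ideal conditions for I = {0, 11, 22} in ℤ_33:
(1) I is an additive subgroup? Yes
(2) For r ∈ ℤ_33 and a ∈ I: r·a ∈ I? Yes

Yes, I is an ideal of ℤ_33


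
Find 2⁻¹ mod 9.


Use the extended Euclidean algorithm to write 1 = 2·s + 9·t; then s mod 9 is the inverse.
Euclidean algorithm:
  2 = 0·9 + 2
  9 = 4·2 + 1
  2 = 2·1 + 0
gcd(2,9) = 1
Back-substitution gives: 2·(-4) + 9·(1) = 1
So 2⁻¹ ≡ -4 ≡ 5 (mod 9)
Check: 2 × 5 = 10 ≡ 1 (mod 9) ✓

2⁻¹ ≡ 5 (mod 9)


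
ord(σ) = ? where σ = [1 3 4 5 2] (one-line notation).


Cycle decomposition: (2 3 4 5)
Cycle lengths: 4
Order = lcm(4) = 4

ord(σ) = 4


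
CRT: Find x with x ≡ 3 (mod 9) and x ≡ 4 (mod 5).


m₁ = 9, m₂ = 5, gcd = 1, so CRT applies. M = m₁·m₂ = 45
Let M₁ = M/m₁ = 5, M₂ = M/m₂ = 9
Find y₁ ≡ M₁⁻¹ (mod m₁): 5⁻¹ ≡ 2 (mod 9)
Find y₂ ≡ M₂⁻¹ (mod m₂): 9⁻¹ ≡ 4 (mod 5)
x = a₁·M₁·y₁ + a₂·M₂·y₂ = 3·5·2 + 4·9·4 = 174
Reduce mod 45: x ≡ 39
Check: 39 mod 9 = 3 ✓, 39 mod 5 = 4 ✓

x ≡ 39 (mod 45)


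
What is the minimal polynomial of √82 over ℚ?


√82 satisfies x² - 82 = 0, irreducible over ℚ since 82 is squarefree

Minimal polynomial: x² - 82


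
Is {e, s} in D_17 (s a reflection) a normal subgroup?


H = {e, s} in D_17 (s a reflection)
r·s·r⁻¹ = sr⁻² ≠ s for n ≥ 3, so {e, s} is not closed under conjugation

No, not a normal subgroup


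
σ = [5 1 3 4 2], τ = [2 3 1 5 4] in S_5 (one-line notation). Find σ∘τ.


σ∘τ: apply τ first, then σ
1 →τ 2 →σ 1
2 →τ 3 →σ 3
3 →τ 1 →σ 5
4 →τ 5 →σ 2
5 →τ 4 →σ 4

σ∘τ = [1 3 5 2 4]


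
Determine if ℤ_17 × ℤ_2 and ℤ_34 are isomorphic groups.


Comparing ℤ_17 × ℤ_2 and ℤ_34:
gcd(17,2) = 1, so ℤ_17 × ℤ_2 ≅ ℤ_34 (CRT)

Yes, ℤ_17 × ℤ_2 ≅ ℤ_34


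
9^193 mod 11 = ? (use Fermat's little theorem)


Fermat's little theorem: if p is prime and gcd(a,p)=1, then a^(p-1) ≡ 1 (mod p)
p = 11 is prime, gcd(9,11) = 1
Reduce exponent: 193 mod 10 = 3
So 9^193 ≡ 9^3 (mod 11)
9^3 mod 11 = 3

9^193 ≡ 3 (mod 11)


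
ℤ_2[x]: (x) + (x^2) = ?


Add coefficients mod 2:
x^0: 0 + 0 = 0 (mod 2)
x^1: 1 + 0 = 1 (mod 2)
x^2: 0 + 1 = 1 (mod 2)
Result: x + x^2

f + g = x + x^2


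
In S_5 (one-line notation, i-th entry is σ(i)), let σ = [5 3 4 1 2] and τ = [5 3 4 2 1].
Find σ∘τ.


σ∘τ: apply τ first, then σ
1 →τ 5 →σ 2
2 →τ 3 →σ 4
3 →τ 4 →σ 1
4 →τ 2 →σ 3
5 →τ 1 →σ 5

σ∘τ = [2 4 1 3 5]


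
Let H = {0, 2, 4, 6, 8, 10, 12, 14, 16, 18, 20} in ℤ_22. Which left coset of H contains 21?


21 + H = {21 + h (mod 22) : h ∈ H}
21+0=21, 21+2=1, 21+4=3, 21+6=5, 21+8=7, 21+10=9, 21+12=11, 21+14=13, 21+16=15, 21+18=17, 21+20=19
21 + H = {1, 3, 5, 7, 9, 11, 13, 15, 17, 19, 21} = 1 + H

21 + H = {1, 3, 5, 7, 9, 11, 13, 15, 17, 19, 21}


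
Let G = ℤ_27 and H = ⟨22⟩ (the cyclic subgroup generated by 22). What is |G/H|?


|⟨22⟩| = n / gcd(22, 27) = 27 / 1 = 27
H is normal (ℤ_27 is abelian).
|G/H| = |G| / |H| = 27 / 27 = 1

|G/H| = 1


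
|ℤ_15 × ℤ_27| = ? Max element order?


|ℤ_15 × ℤ_27| = 15 × 27 = 405
Max element order = lcm(15,27) = 135
Cyclic? No (gcd=3)

|ℤ_15×ℤ_27| = 405, max element order = 135


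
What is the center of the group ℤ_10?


Z(G) = {g ∈ G | gx = xg for all x ∈ G}
ℤ_10 is abelian, so Z(G) = G

Z(ℤ_10) = ℤ_10


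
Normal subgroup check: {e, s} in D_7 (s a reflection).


H = {e, s} in D_7 (s a reflection)
r·s·r⁻¹ = sr⁻² ≠ s for n ≥ 3, so {e, s} is not closed under conjugation

No, not a normal subgroup


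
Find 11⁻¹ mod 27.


Use the extended Euclidean algorithm to write 1 = 11·s + 27·t; then s mod 27 is the inverse.
Euclidean algorithm:
  11 = 0·27 + 11
  27 = 2·11 + 5
  11 = 2·5 + 1
  5 = 5·1 + 0
gcd(11,27) = 1
Back-substitution gives: 11·(5) + 27·(-2) = 1
So 11⁻¹ ≡ 5 ≡ 5 (mod 27)
Check: 11 × 5 = 55 ≡ 1 (mod 27) ✓

11⁻¹ ≡ 5 (mod 27)


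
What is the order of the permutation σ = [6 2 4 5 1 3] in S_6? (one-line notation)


Cycle decomposition: (1 6 3 4 5)
Cycle lengths: 5
Order = lcm(5) = 5

ord(σ) = 5


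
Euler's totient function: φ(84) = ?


Factor n: 84 = 2^2 × 3 × 7
φ(n) = n · ∏(1 - 1/p) over distinct primes p | n
φ(84) = 84 · (1 - 1/2) · (1 - 1/3) · (1 - 1/7) = 24

φ(84) = 24


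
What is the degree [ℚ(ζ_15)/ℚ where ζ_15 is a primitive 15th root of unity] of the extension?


[ℚ(ζ_n):ℚ] = deg Φ_n(x) = φ(n). Here φ(15) = 8

[ℚ(ζ_15)/ℚ where ζ_15 is a primitive 15th root of unity] = 8


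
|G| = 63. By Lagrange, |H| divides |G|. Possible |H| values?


Lagrange's theorem: |H| divides |G|
|G| = 63
Divisors of 63: 1, 3, 7, 9, 21, 63

Possible subgroup orders: {1, 3, 7, 9, 21, 63}


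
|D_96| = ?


|D_n| = 2n (n rotations and n reflections)
|D_96| = 2×96 = 192

|D_96| = 192


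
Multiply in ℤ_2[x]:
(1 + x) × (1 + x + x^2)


Expand and collect like terms; reduce coefficients mod 2:
x^0: 1·1 = 1 ≡ 1 (mod 2)
x^1: 1·1 + 1·1 = 2 ≡ 0 (mod 2)
x^2: 1·1 + 1·1 = 2 ≡ 0 (mod 2)
x^3: 1·1 = 1 ≡ 1 (mod 2)
Result: 1 + x^3

f · g = 1 + x^3


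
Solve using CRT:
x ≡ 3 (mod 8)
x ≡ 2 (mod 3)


m₁ = 8, m₂ = 3, gcd = 1, so CRT applies. M = m₁·m₂ = 24
Let M₁ = M/m₁ = 3, M₂ = M/m₂ = 8
Find y₁ ≡ M₁⁻¹ (mod m₁): 3⁻¹ ≡ 3 (mod 8)
Find y₂ ≡ M₂⁻¹ (mod m₂): 8⁻¹ ≡ 2 (mod 3)
x = a₁·M₁·y₁ + a₂·M₂·y₂ = 3·3·3 + 2·8·2 = 59
Reduce mod 24: x ≡ 11
Check: 11 mod 8 = 3 ✓, 11 mod 3 = 2 ✓

x ≡ 11 (mod 24)


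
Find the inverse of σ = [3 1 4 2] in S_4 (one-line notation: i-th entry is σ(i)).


To find σ⁻¹, swap domain and range:
σ(1) = 3 → σ⁻¹(3) = 1
σ(2) = 1 → σ⁻¹(1) = 2
σ(3) = 4 → σ⁻¹(4) = 3
σ(4) = 2 → σ⁻¹(2) = 4

σ⁻¹ = [2 4 1 3]


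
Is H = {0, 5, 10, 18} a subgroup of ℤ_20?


Subgroup test for H = {0, 5, 10, 18} in (ℤ_20, +):
(1) 0 ∈ H? Yes
(2) Closure: for all a,b ∈ H, (a+b) mod 20 ∈ H? No  [counterexample: 5 + 10 = 15 ∉ H]
(3) Inverses: for all a ∈ H, -a mod 20 ∈ H? No

No, H is not a subgroup of ℤ_20


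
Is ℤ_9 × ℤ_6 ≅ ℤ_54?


Comparing ℤ_9 × ℤ_6 and ℤ_54:
gcd(9,6) = 3 ≠ 1. Max element order in ℤ_9×ℤ_6 is lcm(9,6) = 18 < 54, so it has no element of order 54

No, ℤ_9 × ℤ_6 ≇ ℤ_54


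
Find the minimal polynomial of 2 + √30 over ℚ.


Let α = 2 + √30. Then α - 2 = √30, so (α - 2)² = 30, giving α² - 4α - 26 = 0. Degree 2 and α ∉ ℚ, so this is the minimal polynomial.

Minimal polynomial: x² - 4x - 26


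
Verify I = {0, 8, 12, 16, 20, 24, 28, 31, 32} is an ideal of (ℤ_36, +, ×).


Check ideal conditions for I = {0, 8, 12, 16, 20, 24, 28, 31, 32} in ℤ_36:
(1) I is an additive subgroup? No
(2) For r ∈ ℤ_36 and a ∈ I: r·a ∈ I? No  [counterexample: r=2, a=20, r·a mod 36 = 4 ∉ I]

No, I is not an ideal of ℤ_36


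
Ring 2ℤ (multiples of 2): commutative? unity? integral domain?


2ℤ is a commutative ring under +,× but has no multiplicative identity (1 ∉ 2ℤ); it has no zero divisors, but without unity it is not an integral domain
Commutative: Yes
Integral domain: No
Has unity: No

2ℤ (multiples of 2): Commutative=Yes, Unity=No


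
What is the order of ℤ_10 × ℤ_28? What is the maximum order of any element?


|ℤ_10 × ℤ_28| = 10 × 28 = 280
Max element order = lcm(10,28) = 140
Cyclic? No (gcd=2)

|ℤ_10×ℤ_28| = 280, max element order = 140


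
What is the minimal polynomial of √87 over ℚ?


√87 satisfies x² - 87 = 0, irreducible over ℚ since 87 is squarefree

Minimal polynomial: x² - 87


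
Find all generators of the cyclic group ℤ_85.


g generates ℤ_n iff gcd(g,n) = 1
Prime factors of 85: 5, 17
Generators are g ∈ {1,...,84} not divisible by any of these primes.
Generators: {1, 2, 3, 4, 6, 7, 8, 9, 11, 12, 13, 14, 16, 18, 19, 21, 22, 23, 24, 26, 27, 28, 29, 31, 32, 33, 36, 37, 38, 39, 41, 42, 43, 44, 46, 47, 48, 49, 52, 53, 54, 56, 57, 58, 59, 61, 62, 63, 64, 66, 67, 69, 71, 72, 73, 74, 76, 77, 78, 79, 81, 82, 83, 84}
Number of generators = φ(85) = 64

Generators of ℤ_85 = {1, 2, 3, 4, 6, 7, 8, 9, 11, 12, 13, 14, 16, 18, 19, 21, 22, 23, 24, 26, 27, 28, 29, 31, 32, 33, 36, 37, 38, 39, 41, 42, 43, 44, 46, 47, 48, 49, 52, 53, 54, 56, 57, 58, 59, 61, 62, 63, 64, 66, 67, 69, 71, 72, 73, 74, 76, 77, 78, 79, 81, 82, 83, 84}


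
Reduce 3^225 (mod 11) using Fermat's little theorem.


Fermat's little theorem: if p is prime and gcd(a,p)=1, then a^(p-1) ≡ 1 (mod p)
p = 11 is prime, gcd(3,11) = 1
Reduce exponent: 225 mod 10 = 5
So 3^225 ≡ 3^5 (mod 11)
3^5 mod 11 = 1

3^225 ≡ 1 (mod 11)


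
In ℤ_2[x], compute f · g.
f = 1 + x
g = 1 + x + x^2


Expand and collect like terms; reduce coefficients mod 2:
x^0: 1·1 = 1 ≡ 1 (mod 2)
x^1: 1·1 + 1·1 = 2 ≡ 0 (mod 2)
x^2: 1·1 + 1·1 = 2 ≡ 0 (mod 2)
x^3: 1·1 = 1 ≡ 1 (mod 2)
Result: 1 + x^3

f · g = 1 + x^3


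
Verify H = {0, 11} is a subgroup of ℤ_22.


Subgroup test for H = {0, 11} in (ℤ_22, +):
(1) 0 ∈ H? Yes
(2) Closure: for all a,b ∈ H, (a+b) mod 22 ∈ H? Yes
(3) Inverses: for all a ∈ H, -a mod 22 ∈ H? Yes

Yes, H is a subgroup of ℤ_22


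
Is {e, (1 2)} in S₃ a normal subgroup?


H = {e, (1 2)} in S₃
(1 3)(1 2)(1 3)⁻¹ = (2 3) ∉ {e, (1 2)}, so it is not normal

No, not a normal subgroup


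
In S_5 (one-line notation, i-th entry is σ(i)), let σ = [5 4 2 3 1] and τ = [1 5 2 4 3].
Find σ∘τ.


σ∘τ: apply τ first, then σ
1 →τ 1 →σ 5
2 →τ 5 →σ 1
3 →τ 2 →σ 4
4 →τ 4 →σ 3
5 →τ 3 →σ 2

σ∘τ = [5 1 4 3 2]


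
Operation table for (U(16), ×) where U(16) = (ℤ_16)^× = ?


Elements: {1, 3, 5, 7, 9, 11, 13, 15}
Operation: multiplication mod 16
Entry (a, b) = (a × b) mod 16

Cayley table:
   |  1 |  3 |  5 |  7 |  9 | 11 | 13 | 15
 1 |  1 |  3 |  5 |  7 |  9 | 11 | 13 | 15
 3 |  3 |  9 | 15 |  5 | 11 |  1 |  7 | 13
 5 |  5 | 15 |  9 |  3 | 13 |  7 |  1 | 11
 7 |  7 |  5 |  3 |  1 | 15 | 13 | 11 |  9
 9 |  9 | 11 | 13 | 15 |  1 |  3 |  5 |  7
11 | 11 |  1 |  7 | 13 |  3 |  9 | 15 |  5
13 | 13 |  7 |  1 | 11 |  5 | 15 |  9 |  3
15 | 15 | 13 | 11 |  9 |  7 |  5 |  3 |  1


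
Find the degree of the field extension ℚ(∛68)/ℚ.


∛68 has minimal polynomial x³ - 68 (irreducible over ℚ since 68 is not a perfect cube)

[ℚ(∛68)/ℚ] = 3


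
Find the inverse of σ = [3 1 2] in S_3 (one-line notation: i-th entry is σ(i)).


To find σ⁻¹, swap domain and range:
σ(1) = 3 → σ⁻¹(3) = 1
σ(2) = 1 → σ⁻¹(1) = 2
σ(3) = 2 → σ⁻¹(2) = 3

σ⁻¹ = [2 3 1]


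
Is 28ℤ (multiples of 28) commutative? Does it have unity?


28ℤ is a commutative ring under +,× but has no multiplicative identity (1 ∉ 28ℤ); it has no zero divisors, but without unity it is not an integral domain
Commutative: Yes
Integral domain: No
Has unity: No

28ℤ (multiples of 28): Commutative=Yes, Unity=No


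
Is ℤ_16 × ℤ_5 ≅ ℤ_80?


Comparing ℤ_16 × ℤ_5 and ℤ_80:
gcd(16,5) = 1, so ℤ_16 × ℤ_5 ≅ ℤ_80 (CRT)

Yes, ℤ_16 × ℤ_5 ≅ ℤ_80


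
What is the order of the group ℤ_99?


ℤ_n has n elements.

|ℤ_99| = 99


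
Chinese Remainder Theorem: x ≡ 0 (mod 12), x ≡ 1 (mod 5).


m₁ = 12, m₂ = 5, gcd = 1, so CRT applies. M = m₁·m₂ = 60
Let M₁ = M/m₁ = 5, M₂ = M/m₂ = 12
Find y₁ ≡ M₁⁻¹ (mod m₁): 5⁻¹ ≡ 5 (mod 12)
Find y₂ ≡ M₂⁻¹ (mod m₂): 12⁻¹ ≡ 3 (mod 5)
x = a₁·M₁·y₁ + a₂·M₂·y₂ = 0·5·5 + 1·12·3 = 36
Reduce mod 60: x ≡ 36
Check: 36 mod 12 = 0 ✓, 36 mod 5 = 1 ✓

x ≡ 36 (mod 60)


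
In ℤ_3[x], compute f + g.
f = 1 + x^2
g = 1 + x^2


Add coefficients mod 3:
x^0: 1 + 1 = 2 (mod 3)
x^1: 0 + 0 = 0 (mod 3)
x^2: 1 + 1 = 2 (mod 3)
Result: 2 + 2x^2

f + g = 2 + 2x^2


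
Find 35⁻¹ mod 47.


Use the extended Euclidean algorithm to write 1 = 35·s + 47·t; then s mod 47 is the inverse.
Euclidean algorithm:
  35 = 0·47 + 35
  47 = 1·35 + 12
  35 = 2·12 + 11
  12 = 1·11 + 1
  11 = 11·1 + 0
gcd(35,47) = 1
Back-substitution gives: 35·(-4) + 47·(3) = 1
So 35⁻¹ ≡ -4 ≡ 43 (mod 47)
Check: 35 × 43 = 1505 ≡ 1 (mod 47) ✓

35⁻¹ ≡ 43 (mod 47)


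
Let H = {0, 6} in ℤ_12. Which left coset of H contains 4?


4 + H = {4 + h (mod 12) : h ∈ H}
4+0=4, 4+6=10

4 + H = {4, 10}


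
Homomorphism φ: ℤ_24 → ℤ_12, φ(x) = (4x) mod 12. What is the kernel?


Kernel = preimage of identity
ker(φ) = {x ∈ ℤ_24 : 4x ≡ 0 (mod 12)}. Since 12 | 24, φ is well-defined. The kernel is the cyclic subgroup ⟨3⟩ of ℤ_24 (order 8), i.e. {0, 3, 6, 9, 12, 15, 18, 21}

ker(φ) = {0, 3, 6, 9, 12, 15, 18, 21}


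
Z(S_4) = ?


Z(G) = {g ∈ G | gx = xg for all x ∈ G}
S_n is non-abelian for n ≥ 3; Z(S_4) is trivial

Z(S_4) = {e}


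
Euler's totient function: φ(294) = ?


Factor n: 294 = 2 × 3 × 7^2
φ(n) = n · ∏(1 - 1/p) over distinct primes p | n
φ(294) = 294 · (1 - 1/2) · (1 - 1/3) · (1 - 1/7) = 84

φ(294) = 84


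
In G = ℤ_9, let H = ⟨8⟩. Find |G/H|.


|⟨8⟩| = n / gcd(8, 9) = 9 / 1 = 9
H is normal (ℤ_9 is abelian).
|G/H| = |G| / |H| = 9 / 9 = 1

|G/H| = 1


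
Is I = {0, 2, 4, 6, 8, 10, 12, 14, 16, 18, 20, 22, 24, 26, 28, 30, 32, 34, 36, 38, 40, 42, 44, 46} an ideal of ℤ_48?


Check ideal conditions for I = {0, 2, 4, 6, 8, 10, 12, 14, 16, 18, 20, 22, 24, 26, 28, 30, 32, 34, 36, 38, 40, 42, 44, 46} in ℤ_48:
(1) I is an additive subgroup? Yes
(2) For r ∈ ℤ_48 and a ∈ I: r·a ∈ I? Yes

Yes, I is an ideal of ℤ_48


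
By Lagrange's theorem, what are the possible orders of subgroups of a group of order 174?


Lagrange's theorem: |H| divides |G|
|G| = 174
Divisors of 174: 1, 2, 3, 6, 29, 58, 87, 174

Possible subgroup orders: {1, 2, 3, 6, 29, 58, 87, 174}


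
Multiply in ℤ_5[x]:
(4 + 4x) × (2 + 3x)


Expand and collect like terms; reduce coefficients mod 5:
x^0: 4·2 = 8 ≡ 3 (mod 5)
x^1: 4·3 + 4·2 = 20 ≡ 0 (mod 5)
x^2: 4·3 = 12 ≡ 2 (mod 5)
Result: 3 + 2x^2

f · g = 3 + 2x^2


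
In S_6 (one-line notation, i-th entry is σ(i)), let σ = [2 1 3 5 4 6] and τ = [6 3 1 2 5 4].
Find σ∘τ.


σ∘τ: apply τ first, then σ
1 →τ 6 →σ 6
2 →τ 3 →σ 3
3 →τ 1 →σ 2
4 →τ 2 →σ 1
5 →τ 5 →σ 4
6 →τ 4 →σ 5

σ∘τ = [6 3 2 1 4 5]


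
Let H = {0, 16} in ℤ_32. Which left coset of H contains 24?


24 + H = {24 + h (mod 32) : h ∈ H}
24+0=24, 24+16=8
24 + H = {8, 24} = 8 + H

24 + H = {8, 24}


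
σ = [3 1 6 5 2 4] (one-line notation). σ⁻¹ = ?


To find σ⁻¹, swap domain and range:
σ(1) = 3 → σ⁻¹(3) = 1
σ(2) = 1 → σ⁻¹(1) = 2
σ(3) = 6 → σ⁻¹(6) = 3
σ(4) = 5 → σ⁻¹(5) = 4
σ(5) = 2 → σ⁻¹(2) = 5
σ(6) = 4 → σ⁻¹(4) = 6

σ⁻¹ = [2 5 1 6 4 3]


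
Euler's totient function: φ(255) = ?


Factor n: 255 = 3 × 5 × 17
φ(n) = n · ∏(1 - 1/p) over distinct primes p | n
φ(255) = 255 · (1 - 1/3) · (1 - 1/5) · (1 - 1/17) = 128

φ(255) = 128


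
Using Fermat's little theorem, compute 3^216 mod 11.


Fermat's little theorem: if p is prime and gcd(a,p)=1, then a^(p-1) ≡ 1 (mod p)
p = 11 is prime, gcd(3,11) = 1
Reduce exponent: 216 mod 10 = 6
So 3^216 ≡ 3^6 (mod 11)
3^6 mod 11 = 3

3^216 ≡ 3 (mod 11)


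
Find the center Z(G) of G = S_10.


Z(G) = {g ∈ G | gx = xg for all x ∈ G}
S_n is non-abelian for n ≥ 3; Z(S_10) is trivial

Z(S_10) = {e}


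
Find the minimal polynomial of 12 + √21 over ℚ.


Let α = 12 + √21. Then α - 12 = √21, so (α - 12)² = 21, giving α² - 24α + 123 = 0. Degree 2 and α ∉ ℚ, so this is the minimal polynomial.

Minimal polynomial: x² - 24x + 123


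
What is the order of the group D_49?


|D_n| = 2n (n rotations and n reflections)
|D_49| = 2×49 = 98

|D_49| = 98


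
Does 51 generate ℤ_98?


g generates ℤ_n iff gcd(g, n) = 1
gcd(51, 98) = 1
Since gcd = 1, 51 is a generator.

Yes, 51 generates ℤ_98


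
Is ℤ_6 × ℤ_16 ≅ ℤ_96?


Comparing ℤ_6 × ℤ_16 and ℤ_96:
gcd(6,16) = 2 ≠ 1. Max element order in ℤ_6×ℤ_16 is lcm(6,16) = 48 < 96, so it has no element of order 96

No, ℤ_6 × ℤ_16 ≇ ℤ_96


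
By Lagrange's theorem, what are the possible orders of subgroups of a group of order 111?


Lagrange's theorem: |H| divides |G|
|G| = 111
Divisors of 111: 1, 3, 37, 111

Possible subgroup orders: {1, 3, 37, 111}


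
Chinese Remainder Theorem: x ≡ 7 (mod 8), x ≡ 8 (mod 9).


m₁ = 8, m₂ = 9, gcd = 1, so CRT applies. M = m₁·m₂ = 72
Let M₁ = M/m₁ = 9, M₂ = M/m₂ = 8
Find y₁ ≡ M₁⁻¹ (mod m₁): 9⁻¹ ≡ 1 (mod 8)
Find y₂ ≡ M₂⁻¹ (mod m₂): 8⁻¹ ≡ 8 (mod 9)
x = a₁·M₁·y₁ + a₂·M₂·y₂ = 7·9·1 + 8·8·8 = 575
Reduce mod 72: x ≡ 71
Check: 71 mod 8 = 7 ✓, 71 mod 9 = 8 ✓

x ≡ 71 (mod 72)


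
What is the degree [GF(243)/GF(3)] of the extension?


GF(243) = GF(3^5), so the extension degree is 5

[GF(243)/GF(3)] = 5


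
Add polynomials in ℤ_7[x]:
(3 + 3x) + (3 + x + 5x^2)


Add coefficients mod 7:
x^0: 3 + 3 = 6 (mod 7)
x^1: 3 + 1 = 4 (mod 7)
x^2: 0 + 5 = 5 (mod 7)
Result: 6 + 4x + 5x^2

f + g = 6 + 4x + 5x^2


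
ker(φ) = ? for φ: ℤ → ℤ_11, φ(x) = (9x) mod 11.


Kernel = preimage of identity
ker(φ) = {x ∈ ℤ : 9x ≡ 0 (mod 11)}. gcd(9,11) = 1, so 9x ≡ 0 (mod 11) ⟺ x ≡ 0 (mod 11/1 = 11). Hence ker(φ) = 11ℤ

ker(φ) = 11ℤ


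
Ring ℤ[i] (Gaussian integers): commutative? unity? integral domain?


ℤ[i] is a commutative integral domain with unity 1 (in fact a Euclidean domain)
Commutative: Yes
Integral domain: Yes
Has unity: Yes

ℤ[i] (Gaussian integers): Commutative=Yes, Unity=Yes


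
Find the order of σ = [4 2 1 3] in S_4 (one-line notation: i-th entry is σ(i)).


Cycle decomposition: (1 4 3)
Cycle lengths: 3
Order = lcm(3) = 3

ord(σ) = 3


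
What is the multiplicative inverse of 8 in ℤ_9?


Use the extended Euclidean algorithm to write 1 = 8·s + 9·t; then s mod 9 is the inverse.
Euclidean algorithm:
  8 = 0·9 + 8
  9 = 1·8 + 1
  8 = 8·1 + 0
gcd(8,9) = 1
Back-substitution gives: 8·(-1) + 9·(1) = 1
So 8⁻¹ ≡ -1 ≡ 8 (mod 9)
Check: 8 × 8 = 64 ≡ 1 (mod 9) ✓

8⁻¹ ≡ 8 (mod 9)


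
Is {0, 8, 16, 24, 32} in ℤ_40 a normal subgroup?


H = {0, 8, 16, 24, 32} in ℤ_40
ℤ_40 is abelian; every subgroup of an abelian group is normal

Yes, normal subgroup


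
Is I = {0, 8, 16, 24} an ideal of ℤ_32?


Check ideal conditions for I = {0, 8, 16, 24} in ℤ_32:
(1) I is an additive subgroup? Yes
(2) For r ∈ ℤ_32 and a ∈ I: r·a ∈ I? Yes

Yes, I is an ideal of ℤ_32


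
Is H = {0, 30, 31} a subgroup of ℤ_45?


Subgroup test for H = {0, 30, 31} in (ℤ_45, +):
(1) 0 ∈ H? Yes
(2) Closure: for all a,b ∈ H, (a+b) mod 45 ∈ H? No  [counterexample: 30 + 30 = 15 ∉ H]
(3) Inverses: for all a ∈ H, -a mod 45 ∈ H? No

No, H is not a subgroup of ℤ_45


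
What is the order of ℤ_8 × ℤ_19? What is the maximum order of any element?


|ℤ_8 × ℤ_19| = 8 × 19 = 152
Max element order = lcm(8,19) = 152
Cyclic? Yes (gcd=1)

|ℤ_8×ℤ_19| = 152, max element order = 152


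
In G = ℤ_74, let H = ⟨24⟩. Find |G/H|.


|⟨24⟩| = n / gcd(24, 74) = 74 / 2 = 37
H is normal (ℤ_74 is abelian).
|G/H| = |G| / |H| = 74 / 37 = 2

|G/H| = 2


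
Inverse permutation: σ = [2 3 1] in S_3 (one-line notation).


To find σ⁻¹, swap domain and range:
σ(1) = 2 → σ⁻¹(2) = 1
σ(2) = 3 → σ⁻¹(3) = 2
σ(3) = 1 → σ⁻¹(1) = 3

σ⁻¹ = [3 1 2]


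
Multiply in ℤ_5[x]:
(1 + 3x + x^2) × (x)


Expand and collect like terms; reduce coefficients mod 5:
x^0: 1·0 = 0 ≡ 0 (mod 5)
x^1: 1·1 + 3·0 = 1 ≡ 1 (mod 5)
x^2: 3·1 + 1·0 = 3 ≡ 3 (mod 5)
x^3: 1·1 = 1 ≡ 1 (mod 5)
Result: x + 3x^2 + x^3

f · g = x + 3x^2 + x^3


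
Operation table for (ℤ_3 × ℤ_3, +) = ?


Elements: {(0,0), (0,1), (0,2), (1,0), (1,1), (1,2), (2,0), (2,1), (2,2)}
Operation: componentwise addition mod (3, 3)
Entry (a, b) = ((a₁+b₁) mod 3, (a₂+b₂) mod 3)

Cayley table:
      | (0,0) | (0,1) | (0,2) | (1,0) | (1,1) | (1,2) | (2,0) | (2,1) | (2,2)
(0,0) | (0,0) | (0,1) | (0,2) | (1,0) | (1,1) | (1,2) | (2,0) | (2,1) | (2,2)
(0,1) | (0,1) | (0,2) | (0,0) | (1,1) | (1,2) | (1,0) | (2,1) | (2,2) | (2,0)
(0,2) | (0,2) | (0,0) | (0,1) | (1,2) | (1,0) | (1,1) | (2,2) | (2,0) | (2,1)
(1,0) | (1,0) | (1,1) | (1,2) | (2,0) | (2,1) | (2,2) | (0,0) | (0,1) | (0,2)
(1,1) | (1,1) | (1,2) | (1,0) | (2,1) | (2,2) | (2,0) | (0,1) | (0,2) | (0,0)
(1,2) | (1,2) | (1,0) | (1,1) | (2,2) | (2,0) | (2,1) | (0,2) | (0,0) | (0,1)
(2,0) | (2,0) | (2,1) | (2,2) | (0,0) | (0,1) | (0,2) | (1,0) | (1,1) | (1,2)
(2,1) | (2,1) | (2,2) | (2,0) | (0,1) | (0,2) | (0,0) | (1,1) | (1,2) | (1,0)
(2,2) | (2,2) | (2,0) | (2,1) | (0,2) | (0,0) | (0,1) | (1,2) | (1,0) | (1,1)


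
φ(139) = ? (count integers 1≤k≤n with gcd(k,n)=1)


Factor n: 139 = 139
φ(n) = n · ∏(1 - 1/p) over distinct primes p | n
φ(139) = 139 · (1 - 1/139) = 138

φ(139) = 138


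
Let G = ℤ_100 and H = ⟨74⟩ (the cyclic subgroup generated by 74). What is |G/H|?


|⟨74⟩| = n / gcd(74, 100) = 100 / 2 = 50
H is normal (ℤ_100 is abelian).
|G/H| = |G| / |H| = 100 / 50 = 2

|G/H| = 2


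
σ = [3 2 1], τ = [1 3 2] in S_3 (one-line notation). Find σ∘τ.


σ∘τ: apply τ first, then σ
1 →τ 1 →σ 3
2 →τ 3 →σ 1
3 →τ 2 →σ 2

σ∘τ = [3 1 2]


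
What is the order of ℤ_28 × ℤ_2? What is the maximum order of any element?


|ℤ_28 × ℤ_2| = 28 × 2 = 56
Max element order = lcm(28,2) = 28
Cyclic? No (gcd=2)

|ℤ_28×ℤ_2| = 56, max element order = 28


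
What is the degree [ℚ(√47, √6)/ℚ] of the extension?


[ℚ(√47,√6):ℚ] = [ℚ(√47,√6):ℚ(√47)]·[ℚ(√47):ℚ] = 2·2 = 4

[ℚ(√47, √6)/ℚ] = 4


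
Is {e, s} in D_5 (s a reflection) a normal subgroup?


H = {e, s} in D_5 (s a reflection)
r·s·r⁻¹ = sr⁻² ≠ s for n ≥ 3, so {e, s} is not closed under conjugation

No, not a normal subgroup


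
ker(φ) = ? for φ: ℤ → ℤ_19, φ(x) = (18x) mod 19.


Kernel = preimage of identity
ker(φ) = {x ∈ ℤ : 18x ≡ 0 (mod 19)}. gcd(18,19) = 1, so 18x ≡ 0 (mod 19) ⟺ x ≡ 0 (mod 19/1 = 19). Hence ker(φ) = 19ℤ

ker(φ) = 19ℤ


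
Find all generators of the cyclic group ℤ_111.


g generates ℤ_n iff gcd(g,n) = 1
Prime factors of 111: 3, 37
Generators are g ∈ {1,...,110} not divisible by any of these primes.
Generators: {1, 2, 4, 5, 7, 8, 10, 11, 13, 14, 16, 17, 19, 20, 22, 23, 25, 26, 28, 29, 31, 32, 34, 35, 38, 40, 41, 43, 44, 46, 47, 49, 50, 52, 53, 55, 56, 58, 59, 61, 62, 64, 65, 67, 68, 70, 71, 73, 76, 77, 79, 80, 82, 83, 85, 86, 88, 89, 91, 92, 94, 95, 97, 98, 100, 101, 103, 104, 106, 107, 109, 110}
Number of generators = φ(111) = 72

Generators of ℤ_111 = {1, 2, 4, 5, 7, 8, 10, 11, 13, 14, 16, 17, 19, 20, 22, 23, 25, 26, 28, 29, 31, 32, 34, 35, 38, 40, 41, 43, 44, 46, 47, 49, 50, 52, 53, 55, 56, 58, 59, 61, 62, 64, 65, 67, 68, 70, 71, 73, 76, 77, 79, 80, 82, 83, 85, 86, 88, 89, 91, 92, 94, 95, 97, 98, 100, 101, 103, 104, 106, 107, 109, 110}


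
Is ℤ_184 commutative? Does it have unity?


ℤ_184 is a commutative ring with unity 1; 184 = 2×92 is composite, so 2·92 ≡ 0 gives zero divisors (not an integral domain)
Commutative: Yes
Integral domain: No
Has unity: Yes

ℤ_184: Commutative=Yes, Unity=Yes


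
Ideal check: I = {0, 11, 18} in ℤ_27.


Check ideal conditions for I = {0, 11, 18} in ℤ_27:
(1) I is an additive subgroup? No
(2) For r ∈ ℤ_27 and a ∈ I: r·a ∈ I? No  [counterexample: r=2, a=11, r·a mod 27 = 22 ∉ I]

No, I is not an ideal of ℤ_27


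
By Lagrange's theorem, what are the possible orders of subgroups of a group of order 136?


Lagrange's theorem: |H| divides |G|
|G| = 136
Divisors of 136: 1, 2, 4, 8, 17, 34, 68, 136

Possible subgroup orders: {1, 2, 4, 8, 17, 34, 68, 136}


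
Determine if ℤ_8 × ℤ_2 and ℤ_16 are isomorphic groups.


Comparing ℤ_8 × ℤ_2 and ℤ_16:
gcd(8,2) = 2 ≠ 1. Max element order in ℤ_8×ℤ_2 is lcm(8,2) = 8 < 16, so it has no element of order 16

No, ℤ_8 × ℤ_2 ≇ ℤ_16


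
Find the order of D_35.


|D_n| = 2n (n rotations and n reflections)
|D_35| = 2×35 = 70

|D_35| = 70


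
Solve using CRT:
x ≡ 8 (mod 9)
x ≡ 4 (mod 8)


m₁ = 9, m₂ = 8, gcd = 1, so CRT applies. M = m₁·m₂ = 72
Let M₁ = M/m₁ = 8, M₂ = M/m₂ = 9
Find y₁ ≡ M₁⁻¹ (mod m₁): 8⁻¹ ≡ 8 (mod 9)
Find y₂ ≡ M₂⁻¹ (mod m₂): 9⁻¹ ≡ 1 (mod 8)
x = a₁·M₁·y₁ + a₂·M₂·y₂ = 8·8·8 + 4·9·1 = 548
Reduce mod 72: x ≡ 44
Check: 44 mod 9 = 8 ✓, 44 mod 8 = 4 ✓

x ≡ 44 (mod 72)


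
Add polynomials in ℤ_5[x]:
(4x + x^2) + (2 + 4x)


Add coefficients mod 5:
x^0: 0 + 2 = 2 (mod 5)
x^1: 4 + 4 = 3 (mod 5)
x^2: 1 + 0 = 1 (mod 5)
Result: 2 + 3x + x^2

f + g = 2 + 3x + x^2


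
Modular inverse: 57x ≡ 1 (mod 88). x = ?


Use the extended Euclidean algorithm to write 1 = 57·s + 88·t; then s mod 88 is the inverse.
Euclidean algorithm:
  57 = 0·88 + 57
  88 = 1·57 + 31
  57 = 1·31 + 26
  31 = 1·26 + 5
  26 = 5·5 + 1
  5 = 5·1 + 0
gcd(57,88) = 1
Back-substitution gives: 57·(17) + 88·(-11) = 1
So 57⁻¹ ≡ 17 ≡ 17 (mod 88)
Check: 57 × 17 = 969 ≡ 1 (mod 88) ✓

57⁻¹ ≡ 17 (mod 88)


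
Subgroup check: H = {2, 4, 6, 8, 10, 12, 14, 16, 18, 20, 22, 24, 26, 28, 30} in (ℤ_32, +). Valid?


Subgroup test for H = {2, 4, 6, 8, 10, 12, 14, 16, 18, 20, 22, 24, 26, 28, 30} in (ℤ_32, +):
(1) 0 ∈ H? No
(2) Closure: for all a,b ∈ H, (a+b) mod 32 ∈ H? No  [counterexample: 2 + 30 = 0 ∉ H]
(3) Inverses: for all a ∈ H, -a mod 32 ∈ H? Yes

No, H is not a subgroup of ℤ_32


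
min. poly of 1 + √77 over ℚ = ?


Let α = 1 + √77. Then α - 1 = √77, so (α - 1)² = 77, giving α² - 2α - 76 = 0. Degree 2 and α ∉ ℚ, so this is the minimal polynomial.

Minimal polynomial: x² - 2x - 76


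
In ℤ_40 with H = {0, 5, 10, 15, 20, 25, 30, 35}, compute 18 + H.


18 + H = {18 + h (mod 40) : h ∈ H}
18+0=18, 18+5=23, 18+10=28, 18+15=33, 18+20=38, 18+25=3, 18+30=8, 18+35=13
18 + H = {3, 8, 13, 18, 23, 28, 33, 38} = 3 + H

18 + H = {3, 8, 13, 18, 23, 28, 33, 38}


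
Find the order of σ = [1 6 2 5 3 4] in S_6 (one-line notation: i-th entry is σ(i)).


Cycle decomposition: (2 6 4 5 3)
Cycle lengths: 5
Order = lcm(5) = 5

ord(σ) = 5


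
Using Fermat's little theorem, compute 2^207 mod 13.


Fermat's little theorem: if p is prime and gcd(a,p)=1, then a^(p-1) ≡ 1 (mod p)
p = 13 is prime, gcd(2,13) = 1
Reduce exponent: 207 mod 12 = 3
So 2^207 ≡ 2^3 (mod 13)
2^3 mod 13 = 8

2^207 ≡ 8 (mod 13)


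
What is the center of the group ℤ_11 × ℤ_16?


Z(G) = {g ∈ G | gx = xg for all x ∈ G}
Direct product of abelian groups is abelian, so Z(G) = G

Z(ℤ_11 × ℤ_16) = ℤ_11 × ℤ_16


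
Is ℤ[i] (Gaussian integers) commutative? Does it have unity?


ℤ[i] is a commutative integral domain with unity 1 (in fact a Euclidean domain)
Commutative: Yes
Integral domain: Yes
Has unity: Yes

ℤ[i] (Gaussian integers): Commutative=Yes, Unity=Yes


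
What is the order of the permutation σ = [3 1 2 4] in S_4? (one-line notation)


Cycle decomposition: (1 3 2)
Cycle lengths: 3
Order = lcm(3) = 3

ord(σ) = 3


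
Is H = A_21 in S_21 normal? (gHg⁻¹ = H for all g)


H = A_21 in S_21
A_21 has index 2 in S_21, and every subgroup of index 2 is normal

Yes, normal subgroup


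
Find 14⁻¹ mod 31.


Use the extended Euclidean algorithm to write 1 = 14·s + 31·t; then s mod 31 is the inverse.
Euclidean algorithm:
  14 = 0·31 + 14
  31 = 2·14 + 3
  14 = 4·3 + 2
  3 = 1·2 + 1
  2 = 2·1 + 0
gcd(14,31) = 1
Back-substitution gives: 14·(-11) + 31·(5) = 1
So 14⁻¹ ≡ -11 ≡ 20 (mod 31)
Check: 14 × 20 = 280 ≡ 1 (mod 31) ✓

14⁻¹ ≡ 20 (mod 31)


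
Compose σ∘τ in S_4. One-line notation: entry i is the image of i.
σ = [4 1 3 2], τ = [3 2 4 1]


σ∘τ: apply τ first, then σ
1 →τ 3 →σ 3
2 →τ 2 →σ 1
3 →τ 4 →σ 2
4 →τ 1 →σ 4

σ∘τ = [3 1 2 4]


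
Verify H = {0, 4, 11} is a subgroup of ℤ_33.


Subgroup test for H = {0, 4, 11} in (ℤ_33, +):
(1) 0 ∈ H? Yes
(2) Closure: for all a,b ∈ H, (a+b) mod 33 ∈ H? No  [counterexample: 4 + 4 = 8 ∉ H]
(3) Inverses: for all a ∈ H, -a mod 33 ∈ H? No

No, H is not a subgroup of ℤ_33


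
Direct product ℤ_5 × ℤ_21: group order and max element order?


|ℤ_5 × ℤ_21| = 5 × 21 = 105
Max element order = lcm(5,21) = 105
Cyclic? Yes (gcd=1)

|ℤ_5×ℤ_21| = 105, max element order = 105


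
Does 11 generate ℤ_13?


g generates ℤ_n iff gcd(g, n) = 1
gcd(11, 13) = 1
Since gcd = 1, 11 is a generator.

Yes, 11 generates ℤ_13


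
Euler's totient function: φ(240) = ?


Factor n: 240 = 2^4 × 3 × 5
φ(n) = n · ∏(1 - 1/p) over distinct primes p | n
φ(240) = 240 · (1 - 1/2) · (1 - 1/3) · (1 - 1/5) = 64

φ(240) = 64


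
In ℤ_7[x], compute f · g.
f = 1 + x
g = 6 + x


Expand and collect like terms; reduce coefficients mod 7:
x^0: 1·6 = 6 ≡ 6 (mod 7)
x^1: 1·1 + 1·6 = 7 ≡ 0 (mod 7)
x^2: 1·1 = 1 ≡ 1 (mod 7)
Result: 6 + x^2

f · g = 6 + x^2


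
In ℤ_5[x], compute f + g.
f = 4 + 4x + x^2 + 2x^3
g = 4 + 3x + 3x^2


Add coefficients mod 5:
x^0: 4 + 4 = 3 (mod 5)
x^1: 4 + 3 = 2 (mod 5)
x^2: 1 + 3 = 4 (mod 5)
x^3: 2 + 0 = 2 (mod 5)
Result: 3 + 2x + 4x^2 + 2x^3

f + g = 3 + 2x + 4x^2 + 2x^3


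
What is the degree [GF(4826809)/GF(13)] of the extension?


GF(4826809) = GF(13^6), so the extension degree is 6

[GF(4826809)/GF(13)] = 6


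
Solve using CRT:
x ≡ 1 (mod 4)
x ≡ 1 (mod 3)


m₁ = 4, m₂ = 3, gcd = 1, so CRT applies. M = m₁·m₂ = 12
Let M₁ = M/m₁ = 3, M₂ = M/m₂ = 4
Find y₁ ≡ M₁⁻¹ (mod m₁): 3⁻¹ ≡ 3 (mod 4)
Find y₂ ≡ M₂⁻¹ (mod m₂): 4⁻¹ ≡ 1 (mod 3)
x = a₁·M₁·y₁ + a₂·M₂·y₂ = 1·3·3 + 1·4·1 = 13
Reduce mod 12: x ≡ 1
Check: 1 mod 4 = 1 ✓, 1 mod 3 = 1 ✓

x ≡ 1 (mod 12)


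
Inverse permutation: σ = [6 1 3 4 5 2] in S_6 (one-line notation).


To find σ⁻¹, swap domain and range:
σ(1) = 6 → σ⁻¹(6) = 1
σ(2) = 1 → σ⁻¹(1) = 2
σ(3) = 3 → σ⁻¹(3) = 3
σ(4) = 4 → σ⁻¹(4) = 4
σ(5) = 5 → σ⁻¹(5) = 5
σ(6) = 2 → σ⁻¹(2) = 6

σ⁻¹ = [2 6 3 4 5 1]


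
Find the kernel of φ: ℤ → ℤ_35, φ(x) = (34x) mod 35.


Kernel = preimage of identity
ker(φ) = {x ∈ ℤ : 34x ≡ 0 (mod 35)}. gcd(34,35) = 1, so 34x ≡ 0 (mod 35) ⟺ x ≡ 0 (mod 35/1 = 35). Hence ker(φ) = 35ℤ

ker(φ) = 35ℤ


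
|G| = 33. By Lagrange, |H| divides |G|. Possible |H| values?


Lagrange's theorem: |H| divides |G|
|G| = 33
Divisors of 33: 1, 3, 11, 33

Possible subgroup orders: {1, 3, 11, 33}


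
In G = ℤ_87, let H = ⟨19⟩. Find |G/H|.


|⟨19⟩| = n / gcd(19, 87) = 87 / 1 = 87
H is normal (ℤ_87 is abelian).
|G/H| = |G| / |H| = 87 / 87 = 1

|G/H| = 1


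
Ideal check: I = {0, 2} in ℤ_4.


Check ideal conditions for I = {0, 2} in ℤ_4:
(1) I is an additive subgroup? Yes
(2) For r ∈ ℤ_4 and a ∈ I: r·a ∈ I? Yes

Yes, I is an ideal of ℤ_4


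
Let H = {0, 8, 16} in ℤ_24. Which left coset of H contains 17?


17 + H = {17 + h (mod 24) : h ∈ H}
17+0=17, 17+8=1, 17+16=9
17 + H = {1, 9, 17} = 1 + H

17 + H = {1, 9, 17}


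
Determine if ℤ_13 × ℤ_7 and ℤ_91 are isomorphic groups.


Comparing ℤ_13 × ℤ_7 and ℤ_91:
gcd(13,7) = 1, so ℤ_13 × ℤ_7 ≅ ℤ_91 (CRT)

Yes, ℤ_13 × ℤ_7 ≅ ℤ_91


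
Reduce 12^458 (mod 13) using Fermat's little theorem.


Fermat's little theorem: if p is prime and gcd(a,p)=1, then a^(p-1) ≡ 1 (mod p)
p = 13 is prime, gcd(12,13) = 1
Reduce exponent: 458 mod 12 = 2
So 12^458 ≡ 12^2 (mod 13)
12^2 mod 13 = 1

12^458 ≡ 1 (mod 13)


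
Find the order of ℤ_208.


ℤ_n has n elements.

|ℤ_208| = 208


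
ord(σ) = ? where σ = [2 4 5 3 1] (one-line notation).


Cycle decomposition: (1 2 4 3 5)
Cycle lengths: 5
Order = lcm(5) = 5

ord(σ) = 5


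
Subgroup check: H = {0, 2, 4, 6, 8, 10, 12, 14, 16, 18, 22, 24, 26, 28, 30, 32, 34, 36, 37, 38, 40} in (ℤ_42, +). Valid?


Subgroup test for H = {0, 2, 4, 6, 8, 10, 12, 14, 16, 18, 22, 24, 26, 28, 30, 32, 34, 36, 37, 38, 40} in (ℤ_42, +):
(1) 0 ∈ H? Yes
(2) Closure: for all a,b ∈ H, (a+b) mod 42 ∈ H? No  [counterexample: 2 + 18 = 20 ∉ H]
(3) Inverses: for all a ∈ H, -a mod 42 ∈ H? No

No, H is not a subgroup of ℤ_42


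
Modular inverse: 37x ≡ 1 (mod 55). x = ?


Use the extended Euclidean algorithm to write 1 = 37·s + 55·t; then s mod 55 is the inverse.
Euclidean algorithm:
  37 = 0·55 + 37
  55 = 1·37 + 18
  37 = 2·18 + 1
  18 = 18·1 + 0
gcd(37,55) = 1
Back-substitution gives: 37·(3) + 55·(-2) = 1
So 37⁻¹ ≡ 3 ≡ 3 (mod 55)
Check: 37 × 3 = 111 ≡ 1 (mod 55) ✓

37⁻¹ ≡ 3 (mod 55)


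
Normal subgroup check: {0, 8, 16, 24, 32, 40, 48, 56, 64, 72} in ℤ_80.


H = {0, 8, 16, 24, 32, 40, 48, 56, 64, 72} in ℤ_80
ℤ_80 is abelian; every subgroup of an abelian group is normal

Yes, normal subgroup


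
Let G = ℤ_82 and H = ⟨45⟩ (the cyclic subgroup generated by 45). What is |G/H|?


|⟨45⟩| = n / gcd(45, 82) = 82 / 1 = 82
H is normal (ℤ_82 is abelian).
|G/H| = |G| / |H| = 82 / 82 = 1

|G/H| = 1


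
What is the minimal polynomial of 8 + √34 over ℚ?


Let α = 8 + √34. Then α - 8 = √34, so (α - 8)² = 34, giving α² - 16α + 30 = 0. Degree 2 and α ∉ ℚ, so this is the minimal polynomial.

Minimal polynomial: x² - 16x + 30


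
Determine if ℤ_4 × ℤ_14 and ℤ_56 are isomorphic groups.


Comparing ℤ_4 × ℤ_14 and ℤ_56:
gcd(4,14) = 2 ≠ 1. Max element order in ℤ_4×ℤ_14 is lcm(4,14) = 28 < 56, so it has no element of order 56

No, ℤ_4 × ℤ_14 ≇ ℤ_56


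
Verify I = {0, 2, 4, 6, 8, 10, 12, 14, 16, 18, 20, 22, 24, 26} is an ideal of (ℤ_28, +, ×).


Check ideal conditions for I = {0, 2, 4, 6, 8, 10, 12, 14, 16, 18, 20, 22, 24, 26} in ℤ_28:
(1) I is an additive subgroup? Yes
(2) For r ∈ ℤ_28 and a ∈ I: r·a ∈ I? Yes

Yes, I is an ideal of ℤ_28


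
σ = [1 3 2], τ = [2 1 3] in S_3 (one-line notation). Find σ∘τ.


σ∘τ: apply τ first, then σ
1 →τ 2 →σ 3
2 →τ 1 →σ 1
3 →τ 3 →σ 2

σ∘τ = [3 1 2]


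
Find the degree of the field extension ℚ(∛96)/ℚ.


∛96 has minimal polynomial x³ - 96 (irreducible over ℚ since 96 is not a perfect cube)

[ℚ(∛96)/ℚ] = 3


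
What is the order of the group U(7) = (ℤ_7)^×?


U(n) is the group of units mod n; |U(n)| = φ(n)
|U(7)| = φ(7) = 6

|U(7) = (ℤ_7)^×| = 6


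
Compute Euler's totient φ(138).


Factor n: 138 = 2 × 3 × 23
φ(n) = n · ∏(1 - 1/p) over distinct primes p | n
φ(138) = 138 · (1 - 1/2) · (1 - 1/3) · (1 - 1/23) = 44

φ(138) = 44


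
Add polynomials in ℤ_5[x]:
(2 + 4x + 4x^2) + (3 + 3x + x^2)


Add coefficients mod 5:
x^0: 2 + 3 = 0 (mod 5)
x^1: 4 + 3 = 2 (mod 5)
x^2: 4 + 1 = 0 (mod 5)
Result: 2x

f + g = 2x
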